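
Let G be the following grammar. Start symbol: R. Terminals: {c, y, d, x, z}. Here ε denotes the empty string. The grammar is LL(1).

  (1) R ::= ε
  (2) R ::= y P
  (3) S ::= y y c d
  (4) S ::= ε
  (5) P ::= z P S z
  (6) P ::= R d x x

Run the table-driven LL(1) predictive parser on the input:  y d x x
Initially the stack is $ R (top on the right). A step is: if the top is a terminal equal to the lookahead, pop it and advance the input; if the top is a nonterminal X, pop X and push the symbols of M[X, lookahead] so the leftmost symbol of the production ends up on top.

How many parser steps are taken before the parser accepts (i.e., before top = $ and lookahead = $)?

7

step 1: stack=$ R  input=y d x x $  — expand R ::= y P
step 2: stack=$ P y  input=y d x x $  — match y
step 3: stack=$ P  input=d x x $  — expand P ::= R d x x
step 4: stack=$ x x d R  input=d x x $  — expand R ::= ε
step 5: stack=$ x x d  input=d x x $  — match d
step 6: stack=$ x x  input=x x $  — match x
step 7: stack=$ x  input=x $  — match x
Accept reached after 7 steps.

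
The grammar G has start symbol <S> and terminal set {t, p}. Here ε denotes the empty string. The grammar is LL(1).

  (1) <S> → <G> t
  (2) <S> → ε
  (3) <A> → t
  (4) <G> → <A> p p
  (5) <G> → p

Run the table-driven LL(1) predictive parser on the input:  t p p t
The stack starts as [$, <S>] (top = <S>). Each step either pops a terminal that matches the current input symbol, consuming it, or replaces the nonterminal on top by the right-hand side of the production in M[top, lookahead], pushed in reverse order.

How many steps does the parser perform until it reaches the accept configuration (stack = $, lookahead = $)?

     Stack        Input      Action
  1  $ <S>        t p p t $  expand <S> → <G> t
  2  $ t <G>      t p p t $  expand <G> → <A> p p
  3  $ t p p <A>  t p p t $  expand <A> → t
  4  $ t p p t    t p p t $  match t
  5  $ t p p      p p t $    match p
  6  $ t p        p t $      match p
  7  $ t          t $        match t
Accept reached after 7 steps.

7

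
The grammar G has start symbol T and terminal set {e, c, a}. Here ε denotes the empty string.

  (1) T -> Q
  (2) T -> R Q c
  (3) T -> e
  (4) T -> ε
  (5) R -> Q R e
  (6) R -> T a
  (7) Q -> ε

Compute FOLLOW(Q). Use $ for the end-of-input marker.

FIRST(Q) = {ε}
FIRST(T) = {ε, a, e}  (via Q, R Q c)
FIRST(R) = {a, e}  (via Q R e, T a)
FOLLOW(T) includes $ since T is the start symbol.
FOLLOW(T): in R->T a, T is followed by a with FIRST {a}. Thus FOLLOW(T) = {$, a}.
FOLLOW(R): in T->R Q c, R is followed by Q c with FIRST {c}; in R->Q R e, R is followed by e with FIRST {e}. Thus FOLLOW(R) = {c, e}.
FOLLOW(Q): in T->Q, the suffix after Q is empty, so FOLLOW(Q) ⊇ FOLLOW(T) = {$, a}; in T->R Q c, Q is followed by c with FIRST {c}; in R->Q R e, Q is followed by R e with FIRST {a, e}. Thus FOLLOW(Q) = {$, a, c, e}.

{$, a, c, e}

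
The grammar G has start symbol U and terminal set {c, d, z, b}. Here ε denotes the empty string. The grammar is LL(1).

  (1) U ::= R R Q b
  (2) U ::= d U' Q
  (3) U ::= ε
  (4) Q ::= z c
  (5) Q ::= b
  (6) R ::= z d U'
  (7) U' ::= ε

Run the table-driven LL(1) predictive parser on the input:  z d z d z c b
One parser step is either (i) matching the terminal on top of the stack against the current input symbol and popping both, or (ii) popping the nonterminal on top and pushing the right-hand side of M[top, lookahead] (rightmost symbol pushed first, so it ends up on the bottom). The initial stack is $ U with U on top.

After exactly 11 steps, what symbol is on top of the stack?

c

step 1: stack=$ U  input=z d z d z c b $  — expand U ::= R R Q b
step 2: stack=$ b Q R R  input=z d z d z c b $  — expand R ::= z d U'
step 3: stack=$ b Q R U' d z  input=z d z d z c b $  — match z
step 4: stack=$ b Q R U' d  input=d z d z c b $  — match d
step 5: stack=$ b Q R U'  input=z d z c b $  — expand U' ::= ε
step 6: stack=$ b Q R  input=z d z c b $  — expand R ::= z d U'
step 7: stack=$ b Q U' d z  input=z d z c b $  — match z
step 8: stack=$ b Q U' d  input=d z c b $  — match d
step 9: stack=$ b Q U'  input=z c b $  — expand U' ::= ε
step 10: stack=$ b Q  input=z c b $  — expand Q ::= z c
step 11: stack=$ b c z  input=z c b $  — match z
Stack after step 11: $ b c (top = c).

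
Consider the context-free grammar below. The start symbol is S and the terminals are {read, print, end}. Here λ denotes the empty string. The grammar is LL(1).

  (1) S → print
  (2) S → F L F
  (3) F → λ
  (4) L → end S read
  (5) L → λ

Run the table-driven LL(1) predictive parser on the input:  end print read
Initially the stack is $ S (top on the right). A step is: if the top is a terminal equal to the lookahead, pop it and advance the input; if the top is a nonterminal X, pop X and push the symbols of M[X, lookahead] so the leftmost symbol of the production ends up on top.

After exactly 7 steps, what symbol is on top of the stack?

     Stack           Input             Action
  1  $ S             end print read $  expand S → F L F
  2  $ F L F         end print read $  expand F → λ
  3  $ F L           end print read $  expand L → end S read
  4  $ F read S end  end print read $  match end
  5  $ F read S      print read $      expand S → print
  6  $ F read print  print read $      match print
  7  $ F read        read $            match read
Stack after step 7: $ F (top = F).

F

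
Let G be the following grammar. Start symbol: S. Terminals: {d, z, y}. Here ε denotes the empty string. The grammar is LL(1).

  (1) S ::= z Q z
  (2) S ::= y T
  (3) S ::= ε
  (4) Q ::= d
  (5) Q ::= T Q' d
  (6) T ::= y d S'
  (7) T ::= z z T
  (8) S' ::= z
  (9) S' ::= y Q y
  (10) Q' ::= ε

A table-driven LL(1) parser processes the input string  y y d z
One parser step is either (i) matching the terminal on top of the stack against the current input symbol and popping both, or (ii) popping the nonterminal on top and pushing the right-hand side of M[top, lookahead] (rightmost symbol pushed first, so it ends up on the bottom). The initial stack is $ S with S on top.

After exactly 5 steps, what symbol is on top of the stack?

S'

     Stack     Input      Action
  1  $ S       y y d z $  expand S ::= y T
  2  $ T y     y y d z $  match y
  3  $ T       y d z $    expand T ::= y d S'
  4  $ S' d y  y d z $    match y
  5  $ S' d    d z $      match d
Stack after step 5: $ S' (top = S').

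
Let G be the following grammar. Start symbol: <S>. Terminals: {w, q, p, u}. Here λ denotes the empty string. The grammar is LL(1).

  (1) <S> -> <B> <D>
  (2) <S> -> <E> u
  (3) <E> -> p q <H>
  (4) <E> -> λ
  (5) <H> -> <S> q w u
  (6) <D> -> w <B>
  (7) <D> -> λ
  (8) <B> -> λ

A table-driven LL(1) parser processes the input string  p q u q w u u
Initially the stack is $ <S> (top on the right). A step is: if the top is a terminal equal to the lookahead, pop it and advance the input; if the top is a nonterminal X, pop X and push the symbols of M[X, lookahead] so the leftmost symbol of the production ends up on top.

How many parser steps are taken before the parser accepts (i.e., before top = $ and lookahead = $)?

step 1: stack=$ <S>  input=p q u q w u u $  — expand <S> -> <E> u
step 2: stack=$ u <E>  input=p q u q w u u $  — expand <E> -> p q <H>
step 3: stack=$ u <H> q p  input=p q u q w u u $  — match p
step 4: stack=$ u <H> q  input=q u q w u u $  — match q
step 5: stack=$ u <H>  input=u q w u u $  — expand <H> -> <S> q w u
step 6: stack=$ u u w q <S>  input=u q w u u $  — expand <S> -> <E> u
step 7: stack=$ u u w q u <E>  input=u q w u u $  — expand <E> -> λ
step 8: stack=$ u u w q u  input=u q w u u $  — match u
step 9: stack=$ u u w q  input=q w u u $  — match q
step 10: stack=$ u u w  input=w u u $  — match w
step 11: stack=$ u u  input=u u $  — match u
step 12: stack=$ u  input=u $  — match u
Accept reached after 12 steps.

12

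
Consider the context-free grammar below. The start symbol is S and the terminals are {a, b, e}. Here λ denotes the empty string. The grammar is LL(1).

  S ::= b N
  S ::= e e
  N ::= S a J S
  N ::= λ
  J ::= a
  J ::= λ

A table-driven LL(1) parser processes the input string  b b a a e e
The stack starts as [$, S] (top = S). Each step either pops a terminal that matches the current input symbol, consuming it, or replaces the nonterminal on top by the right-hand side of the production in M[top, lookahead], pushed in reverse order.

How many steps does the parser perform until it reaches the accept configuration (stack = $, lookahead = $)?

      Stack        Input          Action
   1  $ S          b b a a e e $  expand S ::= b N
   2  $ N b        b b a a e e $  match b
   3  $ N          b a a e e $    expand N ::= S a J S
   4  $ S J a S    b a a e e $    expand S ::= b N
   5  $ S J a N b  b a a e e $    match b
   6  $ S J a N    a a e e $      expand N ::= λ
   7  $ S J a      a a e e $      match a
   8  $ S J        a e e $        expand J ::= a
   9  $ S a        a e e $        match a
  10  $ S          e e $          expand S ::= e e
  11  $ e e        e e $          match e
  12  $ e          e $            match e
Accept reached after 12 steps.

12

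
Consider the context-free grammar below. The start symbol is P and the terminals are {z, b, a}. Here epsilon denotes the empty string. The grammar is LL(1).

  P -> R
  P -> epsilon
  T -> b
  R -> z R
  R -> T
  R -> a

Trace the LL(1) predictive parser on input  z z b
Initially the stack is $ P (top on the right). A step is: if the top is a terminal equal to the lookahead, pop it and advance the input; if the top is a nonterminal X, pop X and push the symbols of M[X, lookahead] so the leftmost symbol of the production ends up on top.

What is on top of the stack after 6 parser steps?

     Stack  Input    Action
  1  $ P    z z b $  expand P -> R
  2  $ R    z z b $  expand R -> z R
  3  $ R z  z z b $  match z
  4  $ R    z b $    expand R -> z R
  5  $ R z  z b $    match z
  6  $ R    b $      expand R -> T
Stack after step 6: $ T (top = T).

T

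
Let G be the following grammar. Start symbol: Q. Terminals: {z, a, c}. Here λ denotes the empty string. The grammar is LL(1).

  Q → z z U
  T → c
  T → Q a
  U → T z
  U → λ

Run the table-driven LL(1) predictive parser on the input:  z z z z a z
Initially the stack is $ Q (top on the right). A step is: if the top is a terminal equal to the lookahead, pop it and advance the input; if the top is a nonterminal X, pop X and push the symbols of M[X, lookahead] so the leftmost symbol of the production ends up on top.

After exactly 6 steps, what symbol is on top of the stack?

z

     Stack    Input          Action
  1  $ Q      z z z z a z $  expand Q → z z U
  2  $ U z z  z z z z a z $  match z
  3  $ U z    z z z a z $    match z
  4  $ U      z z a z $      expand U → T z
  5  $ z T    z z a z $      expand T → Q a
  6  $ z a Q  z z a z $      expand Q → z z U
Stack after step 6: $ z a U z z (top = z).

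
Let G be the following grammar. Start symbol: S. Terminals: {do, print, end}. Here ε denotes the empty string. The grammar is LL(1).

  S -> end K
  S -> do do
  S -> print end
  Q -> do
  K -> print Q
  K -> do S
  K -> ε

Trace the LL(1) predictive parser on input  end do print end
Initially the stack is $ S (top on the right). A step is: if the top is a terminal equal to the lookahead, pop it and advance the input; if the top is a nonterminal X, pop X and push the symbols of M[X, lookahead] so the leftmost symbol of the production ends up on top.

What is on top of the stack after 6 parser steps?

     Stack        Input               Action
  1  $ S          end do print end $  expand S -> end K
  2  $ K end      end do print end $  match end
  3  $ K          do print end $      expand K -> do S
  4  $ S do       do print end $      match do
  5  $ S          print end $         expand S -> print end
  6  $ end print  print end $         match print
Stack after step 6: $ end (top = end).

end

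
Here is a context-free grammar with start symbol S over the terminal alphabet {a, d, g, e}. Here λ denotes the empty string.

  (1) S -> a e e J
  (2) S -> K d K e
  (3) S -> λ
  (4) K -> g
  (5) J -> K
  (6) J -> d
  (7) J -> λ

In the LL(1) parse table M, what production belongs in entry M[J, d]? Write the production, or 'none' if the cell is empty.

J -> d

FIRST(K): from K->g we get {g}. So FIRST(K) = {g}.
FIRST(S): from S->a e e J we get {a}; from S->K d K e we get {g}; from S->λ we get {λ}. So FIRST(S) = {λ, a, g}.
FIRST(J): from J->K we get {g}; from J->d we get {d}; from J->λ we get {λ}. So FIRST(J) = {λ, d, g}.
FOLLOW(S) includes $ since S is the start symbol.
FOLLOW(S): S appears on no right-hand side. Thus FOLLOW(S) = {$}.
FOLLOW(J): in S->a e e J, the suffix after J is empty, so FOLLOW(J) ⊇ FOLLOW(S) = {$}. Thus FOLLOW(J) = {$}.
For J -> K: FIRST(K) = {g}, so it goes in M[J, t] for t ∈ {g}.
For J -> d: FIRST(d) = {d}, so it goes in M[J, t] for t ∈ {d}.
For J -> λ: FIRST(λ) = {λ}, so it goes in M[J, t] for t ∈ {}; since λ ∈ FIRST, also for every t ∈ FOLLOW(J) = {$}.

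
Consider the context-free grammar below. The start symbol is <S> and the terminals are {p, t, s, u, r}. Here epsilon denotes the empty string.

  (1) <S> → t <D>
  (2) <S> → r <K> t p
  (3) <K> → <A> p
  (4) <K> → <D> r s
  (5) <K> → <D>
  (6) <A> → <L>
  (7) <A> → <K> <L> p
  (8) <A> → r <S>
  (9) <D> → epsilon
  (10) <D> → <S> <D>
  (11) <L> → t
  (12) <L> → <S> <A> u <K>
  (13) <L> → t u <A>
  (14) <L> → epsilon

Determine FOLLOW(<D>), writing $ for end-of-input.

FIRST(<S>) = {r, t}
FIRST(<D>) = {epsilon, r, t}  (via <S> <D>)
FIRST(<L>) = {epsilon, r, t}  (via <S> <A> u <K>)
FIRST(<K>) = {epsilon, p, r, t}  (via <A> p, <D> r s, <D>)
FIRST(<A>) = {epsilon, p, r, t}  (via <L>, <K> <L> p)
FOLLOW(<S>) includes $ since <S> is the start symbol.
FOLLOW(<S>): in <A>→r <S>, the suffix after <S> is empty, so FOLLOW(<S>) ⊇ FOLLOW(<A>) = {p, u}; in <D>→<S> <D>, <S> is followed by <D> with FIRST {epsilon, r, t}; in <D>→<S> <D>, the suffix after <S> is nullable, so FOLLOW(<S>) ⊇ FOLLOW(<D>) = {$, p, r, t, u}; in <L>→<S> <A> u <K>, <S> is followed by <A> u <K> with FIRST {p, r, t, u}. Thus FOLLOW(<S>) = {$, p, r, t, u}.
FOLLOW(<K>): in <S>→r <K> t p, <K> is followed by t p with FIRST {t}; in <A>→<K> <L> p, <K> is followed by <L> p with FIRST {p, r, t}; in <L>→<S> <A> u <K>, the suffix after <K> is empty, so FOLLOW(<K>) ⊇ FOLLOW(<L>) = {p, u}. Thus FOLLOW(<K>) = {p, r, t, u}.
FOLLOW(<D>): in <S>→t <D>, the suffix after <D> is empty, so FOLLOW(<D>) ⊇ FOLLOW(<S>) = {$, p, r, t, u}; in <K>→<D> r s, <D> is followed by r s with FIRST {r}; in <K>→<D>, the suffix after <D> is empty, so FOLLOW(<D>) ⊇ FOLLOW(<K>) = {p, r, t, u}; in <D>→<S> <D>, the suffix after <D> is empty (adds nothing new). Thus FOLLOW(<D>) = {$, p, r, t, u}.
FOLLOW(<A>): in <K>→<A> p, <A> is followed by p with FIRST {p}; in <L>→<S> <A> u <K>, <A> is followed by u <K> with FIRST {u}; in <L>→t u <A>, the suffix after <A> is empty, so FOLLOW(<A>) ⊇ FOLLOW(<L>) = {p, u}. Thus FOLLOW(<A>) = {p, u}.
FOLLOW(<L>): in <A>→<L>, the suffix after <L> is empty, so FOLLOW(<L>) ⊇ FOLLOW(<A>) = {p, u}; in <A>→<K> <L> p, <L> is followed by p with FIRST {p}. Thus FOLLOW(<L>) = {p, u}.

{$, p, r, t, u}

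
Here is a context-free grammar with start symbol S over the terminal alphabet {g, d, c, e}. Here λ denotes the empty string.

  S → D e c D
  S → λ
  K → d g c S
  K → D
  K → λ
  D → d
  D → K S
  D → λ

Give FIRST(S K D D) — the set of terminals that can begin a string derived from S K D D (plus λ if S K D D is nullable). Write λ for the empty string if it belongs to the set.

{λ, d, e}

FIRST(S): from S→D e c D we get {d, e}; from S→λ we get {λ}. So FIRST(S) = {λ, d, e}.
FIRST(K): from K→d g c S we get {d}; from K→D we get {λ, d, e}; from K→λ we get {λ}. So FIRST(K) = {λ, d, e}.
FIRST(D): from D→d we get {d}; from D→K S we get {λ, d, e}; from D→λ we get {λ}. So FIRST(D) = {λ, d, e}.
FIRST(S K D D): take FIRST of each symbol in turn, carrying on past any symbol whose FIRST contains λ; result {λ, d, e}.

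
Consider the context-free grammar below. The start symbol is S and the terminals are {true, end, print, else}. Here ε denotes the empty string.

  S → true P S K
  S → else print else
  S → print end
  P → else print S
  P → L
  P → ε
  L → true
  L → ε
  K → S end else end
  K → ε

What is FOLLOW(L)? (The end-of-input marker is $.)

{else, print, true}

FIRST(S): from S→true P S K we get {true}; from S→else print else we get {else}; from S→print end we get {print}. So FIRST(S) = {else, print, true}.
FIRST(L): from L→true we get {true}; from L→ε we get {ε}. So FIRST(L) = {ε, true}.
FIRST(P): from P→else print S we get {else}; from P→L we get {ε, true}; from P→ε we get {ε}. So FIRST(P) = {ε, else, true}.
FIRST(K): from K→S end else end we get {else, print, true}; from K→ε we get {ε}. So FIRST(K) = {ε, else, print, true}.
FOLLOW(S) includes $ since S is the start symbol.
FOLLOW(P): in S→true P S K, P is followed by S K with FIRST {else, print, true}. Thus FOLLOW(P) = {else, print, true}.
FOLLOW(S): in S→true P S K, S is followed by K with FIRST {ε, else, print, true}; in S→true P S K, the suffix after S is nullable (adds nothing new); in P→else print S, the suffix after S is empty, so FOLLOW(S) ⊇ FOLLOW(P) = {else, print, true}; in K→S end else end, S is followed by end else end with FIRST {end}. Thus FOLLOW(S) = {$, else, end, print, true}.
FOLLOW(L): in P→L, the suffix after L is empty, so FOLLOW(L) ⊇ FOLLOW(P) = {else, print, true}. Thus FOLLOW(L) = {else, print, true}.
FOLLOW(K): in S→true P S K, the suffix after K is empty, so FOLLOW(K) ⊇ FOLLOW(S) = {$, else, end, print, true}. Thus FOLLOW(K) = {$, else, end, print, true}.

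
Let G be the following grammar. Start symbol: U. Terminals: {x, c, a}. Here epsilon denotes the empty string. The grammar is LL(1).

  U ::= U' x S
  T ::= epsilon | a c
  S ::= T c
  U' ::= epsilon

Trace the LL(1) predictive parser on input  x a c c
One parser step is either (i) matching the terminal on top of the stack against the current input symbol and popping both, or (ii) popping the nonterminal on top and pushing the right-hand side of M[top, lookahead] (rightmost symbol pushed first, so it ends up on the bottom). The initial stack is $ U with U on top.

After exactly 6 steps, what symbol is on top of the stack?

step 1: stack=$ U  input=x a c c $  — expand U ::= U' x S
step 2: stack=$ S x U'  input=x a c c $  — expand U' ::= epsilon
step 3: stack=$ S x  input=x a c c $  — match x
step 4: stack=$ S  input=a c c $  — expand S ::= T c
step 5: stack=$ c T  input=a c c $  — expand T ::= a c
step 6: stack=$ c c a  input=a c c $  — match a
Stack after step 6: $ c c (top = c).

c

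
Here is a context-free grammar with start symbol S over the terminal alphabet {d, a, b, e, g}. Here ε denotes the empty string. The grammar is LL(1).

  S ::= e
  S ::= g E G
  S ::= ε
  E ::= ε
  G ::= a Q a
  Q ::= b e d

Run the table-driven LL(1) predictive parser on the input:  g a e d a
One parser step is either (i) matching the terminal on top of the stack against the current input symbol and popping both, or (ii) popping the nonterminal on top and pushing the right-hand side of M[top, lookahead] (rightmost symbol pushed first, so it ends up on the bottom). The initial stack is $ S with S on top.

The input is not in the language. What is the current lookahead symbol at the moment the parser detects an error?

e

step 1: stack=$ S  input=g a e d a $  — expand S ::= g E G
step 2: stack=$ G E g  input=g a e d a $  — match g
step 3: stack=$ G E  input=a e d a $  — expand E ::= ε
step 4: stack=$ G  input=a e d a $  — expand G ::= a Q a
step 5: stack=$ a Q a  input=a e d a $  — match a
step 6: stack=$ a Q  input=e d a $  — error: M[Q, e] is empty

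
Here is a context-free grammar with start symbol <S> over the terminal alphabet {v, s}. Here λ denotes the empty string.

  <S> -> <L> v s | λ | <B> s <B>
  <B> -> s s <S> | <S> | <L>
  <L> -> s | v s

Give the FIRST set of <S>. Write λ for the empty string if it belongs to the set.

{λ, s, v}

FIRST(<L>) = {s, v}
FIRST(<S>) = {λ, s, v}  (via <L> v s, <B> s <B>)
FIRST(<B>) = {λ, s, v}  (via <S>, <L>)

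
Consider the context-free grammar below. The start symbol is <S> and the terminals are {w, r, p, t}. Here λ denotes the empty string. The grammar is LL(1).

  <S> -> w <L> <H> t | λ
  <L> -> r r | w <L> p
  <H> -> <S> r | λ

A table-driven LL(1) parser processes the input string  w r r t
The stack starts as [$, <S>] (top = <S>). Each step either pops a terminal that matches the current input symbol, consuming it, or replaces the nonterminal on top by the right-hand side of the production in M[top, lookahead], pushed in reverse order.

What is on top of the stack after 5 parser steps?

     Stack          Input      Action
  1  $ <S>          w r r t $  expand <S> -> w <L> <H> t
  2  $ t <H> <L> w  w r r t $  match w
  3  $ t <H> <L>    r r t $    expand <L> -> r r
  4  $ t <H> r r    r r t $    match r
  5  $ t <H> r      r t $      match r
Stack after step 5: $ t <H> (top = <H>).

<H>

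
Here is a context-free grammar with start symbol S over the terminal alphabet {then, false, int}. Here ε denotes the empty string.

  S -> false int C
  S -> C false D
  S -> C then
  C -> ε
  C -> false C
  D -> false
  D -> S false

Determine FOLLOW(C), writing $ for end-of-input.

{$, false, then}

FIRST(C) = {ε, false}
FIRST(S) = {false, then}  (via C false D, C then)
FIRST(D) = {false, then}  (via S false)
FOLLOW(S) includes $ since S is the start symbol.
FOLLOW(S): in D->S false, S is followed by false with FIRST {false}. Thus FOLLOW(S) = {$, false}.
FOLLOW(C): in S->false int C, the suffix after C is empty, so FOLLOW(C) ⊇ FOLLOW(S) = {$, false}; in S->C false D, C is followed by false D with FIRST {false}; in S->C then, C is followed by then with FIRST {then}; in C->false C, the suffix after C is empty (adds nothing new). Thus FOLLOW(C) = {$, false, then}.
FOLLOW(D): in S->C false D, the suffix after D is empty, so FOLLOW(D) ⊇ FOLLOW(S) = {$, false}. Thus FOLLOW(D) = {$, false}.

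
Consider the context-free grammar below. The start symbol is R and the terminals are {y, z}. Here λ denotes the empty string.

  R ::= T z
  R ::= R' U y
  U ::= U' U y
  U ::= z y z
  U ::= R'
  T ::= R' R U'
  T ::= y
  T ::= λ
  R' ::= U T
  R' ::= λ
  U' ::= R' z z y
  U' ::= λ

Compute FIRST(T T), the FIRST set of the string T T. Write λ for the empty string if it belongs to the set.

{λ, y, z}

FIRST(R) = {y, z}  (via T z, R' U y)
FIRST(U) = {λ, y, z}  (via U' U y, R')
FIRST(T) = {λ, y, z}  (via R' R U')
FIRST(R') = {λ, y, z}  (via U T)
FIRST(U') = {λ, y, z}  (via R' z z y)
FIRST(T T): take FIRST of each symbol in turn, carrying on past any symbol whose FIRST contains λ; result {λ, y, z}.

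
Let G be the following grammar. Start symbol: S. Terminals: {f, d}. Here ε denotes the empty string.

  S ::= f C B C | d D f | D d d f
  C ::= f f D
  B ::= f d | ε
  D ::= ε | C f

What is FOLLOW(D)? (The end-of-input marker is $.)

{$, d, f}

FIRST(C): from C::=f f D we get {f}. So FIRST(C) = {f}.
FIRST(B): from B::=f d we get {f}; from B::=ε we get {ε}. So FIRST(B) = {ε, f}.
FIRST(D): from D::=ε we get {ε}; from D::=C f we get {f}. So FIRST(D) = {ε, f}.
FIRST(S): from S::=f C B C we get {f}; from S::=d D f we get {d}; from S::=D d d f we get {d, f}. So FIRST(S) = {d, f}.
FOLLOW(S) includes $ since S is the start symbol.
FOLLOW(S): S appears on no right-hand side. Thus FOLLOW(S) = {$}.
FOLLOW(C): in S::=f C B C (occurrence 1), C is followed by B C with FIRST {f}; in S::=f C B C (occurrence 2), the suffix after C is empty, so FOLLOW(C) ⊇ FOLLOW(S) = {$}; in D::=C f, C is followed by f with FIRST {f}. Thus FOLLOW(C) = {$, f}.
FOLLOW(B): in S::=f C B C, B is followed by C with FIRST {f}. Thus FOLLOW(B) = {f}.
FOLLOW(D): in S::=d D f, D is followed by f with FIRST {f}; in S::=D d d f, D is followed by d d f with FIRST {d}; in C::=f f D, the suffix after D is empty, so FOLLOW(D) ⊇ FOLLOW(C) = {$, f}. Thus FOLLOW(D) = {$, d, f}.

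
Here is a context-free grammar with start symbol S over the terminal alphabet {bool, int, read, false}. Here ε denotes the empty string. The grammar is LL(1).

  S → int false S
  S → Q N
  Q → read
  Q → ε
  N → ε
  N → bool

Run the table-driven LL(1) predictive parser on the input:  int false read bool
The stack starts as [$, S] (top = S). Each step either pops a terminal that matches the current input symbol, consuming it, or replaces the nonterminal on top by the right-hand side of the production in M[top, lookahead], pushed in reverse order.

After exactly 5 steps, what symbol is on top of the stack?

step 1: stack=$ S  input=int false read bool $  — expand S → int false S
step 2: stack=$ S false int  input=int false read bool $  — match int
step 3: stack=$ S false  input=false read bool $  — match false
step 4: stack=$ S  input=read bool $  — expand S → Q N
step 5: stack=$ N Q  input=read bool $  — expand Q → read
Stack after step 5: $ N read (top = read).

read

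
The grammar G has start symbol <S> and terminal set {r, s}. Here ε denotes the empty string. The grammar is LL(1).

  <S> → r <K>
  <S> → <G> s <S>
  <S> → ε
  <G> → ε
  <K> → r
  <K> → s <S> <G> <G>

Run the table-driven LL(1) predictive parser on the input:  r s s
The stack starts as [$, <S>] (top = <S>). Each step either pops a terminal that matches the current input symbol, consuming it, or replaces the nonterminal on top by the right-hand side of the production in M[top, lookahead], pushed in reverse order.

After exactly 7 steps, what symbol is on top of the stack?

step 1: stack=$ <S>  input=r s s $  — expand <S> → r <K>
step 2: stack=$ <K> r  input=r s s $  — match r
step 3: stack=$ <K>  input=s s $  — expand <K> → s <S> <G> <G>
step 4: stack=$ <G> <G> <S> s  input=s s $  — match s
step 5: stack=$ <G> <G> <S>  input=s $  — expand <S> → <G> s <S>
step 6: stack=$ <G> <G> <S> s <G>  input=s $  — expand <G> → ε
step 7: stack=$ <G> <G> <S> s  input=s $  — match s
Stack after step 7: $ <G> <G> <S> (top = <S>).

<S>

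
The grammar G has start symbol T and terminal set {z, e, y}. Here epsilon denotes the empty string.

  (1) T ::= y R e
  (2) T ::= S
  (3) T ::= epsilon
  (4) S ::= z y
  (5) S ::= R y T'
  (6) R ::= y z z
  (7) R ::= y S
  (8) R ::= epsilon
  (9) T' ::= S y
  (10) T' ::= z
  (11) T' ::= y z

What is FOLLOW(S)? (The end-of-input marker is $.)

FIRST(R) = {epsilon, y}
FIRST(S) = {y, z}  (via R y T')
FIRST(T) = {epsilon, y, z}  (via S)
FIRST(T') = {y, z}  (via S y)
FOLLOW(T) includes $ since T is the start symbol.
FOLLOW(T): T appears on no right-hand side. Thus FOLLOW(T) = {$}.
FOLLOW(R): in T::=y R e, R is followed by e with FIRST {e}; in S::=R y T', R is followed by y T' with FIRST {y}. Thus FOLLOW(R) = {e, y}.
FOLLOW(S): in T::=S, the suffix after S is empty, so FOLLOW(S) ⊇ FOLLOW(T) = {$}; in R::=y S, the suffix after S is empty, so FOLLOW(S) ⊇ FOLLOW(R) = {e, y}; in T'::=S y, S is followed by y with FIRST {y}. Thus FOLLOW(S) = {$, e, y}.
FOLLOW(T'): in S::=R y T', the suffix after T' is empty, so FOLLOW(T') ⊇ FOLLOW(S) = {$, e, y}. Thus FOLLOW(T') = {$, e, y}.

{$, e, y}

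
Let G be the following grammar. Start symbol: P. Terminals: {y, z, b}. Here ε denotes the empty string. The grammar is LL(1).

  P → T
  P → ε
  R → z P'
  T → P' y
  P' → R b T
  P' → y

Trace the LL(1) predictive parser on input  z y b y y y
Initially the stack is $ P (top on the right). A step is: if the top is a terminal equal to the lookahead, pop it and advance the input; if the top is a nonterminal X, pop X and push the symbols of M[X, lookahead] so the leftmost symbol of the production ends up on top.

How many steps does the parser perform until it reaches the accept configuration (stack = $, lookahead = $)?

step 1: stack=$ P  input=z y b y y y $  — expand P → T
step 2: stack=$ T  input=z y b y y y $  — expand T → P' y
step 3: stack=$ y P'  input=z y b y y y $  — expand P' → R b T
step 4: stack=$ y T b R  input=z y b y y y $  — expand R → z P'
step 5: stack=$ y T b P' z  input=z y b y y y $  — match z
step 6: stack=$ y T b P'  input=y b y y y $  — expand P' → y
step 7: stack=$ y T b y  input=y b y y y $  — match y
step 8: stack=$ y T b  input=b y y y $  — match b
step 9: stack=$ y T  input=y y y $  — expand T → P' y
step 10: stack=$ y y P'  input=y y y $  — expand P' → y
step 11: stack=$ y y y  input=y y y $  — match y
step 12: stack=$ y y  input=y y $  — match y
step 13: stack=$ y  input=y $  — match y
Accept reached after 13 steps.

13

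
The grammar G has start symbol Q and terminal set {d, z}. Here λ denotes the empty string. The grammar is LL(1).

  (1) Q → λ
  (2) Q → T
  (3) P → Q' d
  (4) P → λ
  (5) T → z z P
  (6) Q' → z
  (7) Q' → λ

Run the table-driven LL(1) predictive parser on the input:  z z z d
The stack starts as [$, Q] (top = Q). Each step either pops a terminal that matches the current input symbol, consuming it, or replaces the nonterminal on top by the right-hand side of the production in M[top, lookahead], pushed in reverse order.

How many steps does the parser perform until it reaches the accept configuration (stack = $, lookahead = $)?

step 1: stack=$ Q  input=z z z d $  — expand Q → T
step 2: stack=$ T  input=z z z d $  — expand T → z z P
step 3: stack=$ P z z  input=z z z d $  — match z
step 4: stack=$ P z  input=z z d $  — match z
step 5: stack=$ P  input=z d $  — expand P → Q' d
step 6: stack=$ d Q'  input=z d $  — expand Q' → z
step 7: stack=$ d z  input=z d $  — match z
step 8: stack=$ d  input=d $  — match d
Accept reached after 8 steps.

8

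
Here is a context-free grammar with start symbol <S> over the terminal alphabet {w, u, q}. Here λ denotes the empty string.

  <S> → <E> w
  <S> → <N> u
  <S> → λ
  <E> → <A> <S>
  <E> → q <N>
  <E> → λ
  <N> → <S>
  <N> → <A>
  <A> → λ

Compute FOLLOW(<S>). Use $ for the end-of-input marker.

FIRST(<A>): from <A>→λ we get {λ}. So FIRST(<A>) = {λ}.
FIRST(<S>): from <S>→<E> w we get {q, u, w}; from <S>→<N> u we get {q, u, w}; from <S>→λ we get {λ}. So FIRST(<S>) = {λ, q, u, w}.
FIRST(<E>): from <E>→<A> <S> we get {λ, q, u, w}; from <E>→q <N> we get {q}; from <E>→λ we get {λ}. So FIRST(<E>) = {λ, q, u, w}.
FIRST(<N>): from <N>→<S> we get {λ, q, u, w}; from <N>→<A> we get {λ}. So FIRST(<N>) = {λ, q, u, w}.
FOLLOW(<S>) includes $ since <S> is the start symbol.
FOLLOW(<E>): in <S>→<E> w, <E> is followed by w with FIRST {w}. Thus FOLLOW(<E>) = {w}.
FOLLOW(<N>): in <S>→<N> u, <N> is followed by u with FIRST {u}; in <E>→q <N>, the suffix after <N> is empty, so FOLLOW(<N>) ⊇ FOLLOW(<E>) = {w}. Thus FOLLOW(<N>) = {u, w}.
FOLLOW(<S>): in <E>→<A> <S>, the suffix after <S> is empty, so FOLLOW(<S>) ⊇ FOLLOW(<E>) = {w}; in <N>→<S>, the suffix after <S> is empty, so FOLLOW(<S>) ⊇ FOLLOW(<N>) = {u, w}. Thus FOLLOW(<S>) = {$, u, w}.
FOLLOW(<A>): in <E>→<A> <S>, <A> is followed by <S> with FIRST {λ, q, u, w}; in <E>→<A> <S>, the suffix after <A> is nullable, so FOLLOW(<A>) ⊇ FOLLOW(<E>) = {w}; in <N>→<A>, the suffix after <A> is empty, so FOLLOW(<A>) ⊇ FOLLOW(<N>) = {u, w}. Thus FOLLOW(<A>) = {q, u, w}.

{$, u, w}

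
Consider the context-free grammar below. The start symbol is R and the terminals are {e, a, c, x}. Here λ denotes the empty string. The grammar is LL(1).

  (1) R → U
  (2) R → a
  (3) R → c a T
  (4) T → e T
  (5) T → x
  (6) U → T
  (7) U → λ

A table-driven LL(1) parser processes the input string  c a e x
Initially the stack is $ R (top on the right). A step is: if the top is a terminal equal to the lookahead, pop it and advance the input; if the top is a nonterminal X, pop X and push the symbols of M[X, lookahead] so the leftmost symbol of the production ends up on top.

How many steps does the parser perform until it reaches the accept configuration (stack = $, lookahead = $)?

7

     Stack    Input      Action
  1  $ R      c a e x $  expand R → c a T
  2  $ T a c  c a e x $  match c
  3  $ T a    a e x $    match a
  4  $ T      e x $      expand T → e T
  5  $ T e    e x $      match e
  6  $ T      x $        expand T → x
  7  $ x      x $        match x
Accept reached after 7 steps.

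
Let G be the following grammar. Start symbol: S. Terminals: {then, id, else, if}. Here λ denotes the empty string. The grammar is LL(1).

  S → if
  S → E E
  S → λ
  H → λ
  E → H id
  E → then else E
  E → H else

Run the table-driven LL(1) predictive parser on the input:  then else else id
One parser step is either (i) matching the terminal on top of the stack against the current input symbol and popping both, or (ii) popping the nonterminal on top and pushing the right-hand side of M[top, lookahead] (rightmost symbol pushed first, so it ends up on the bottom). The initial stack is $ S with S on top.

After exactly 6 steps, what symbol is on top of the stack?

     Stack            Input                Action
  1  $ S              then else else id $  expand S → E E
  2  $ E E            then else else id $  expand E → then else E
  3  $ E E else then  then else else id $  match then
  4  $ E E else       else else id $       match else
  5  $ E E            else id $            expand E → H else
  6  $ E else H       else id $            expand H → λ
Stack after step 6: $ E else (top = else).

else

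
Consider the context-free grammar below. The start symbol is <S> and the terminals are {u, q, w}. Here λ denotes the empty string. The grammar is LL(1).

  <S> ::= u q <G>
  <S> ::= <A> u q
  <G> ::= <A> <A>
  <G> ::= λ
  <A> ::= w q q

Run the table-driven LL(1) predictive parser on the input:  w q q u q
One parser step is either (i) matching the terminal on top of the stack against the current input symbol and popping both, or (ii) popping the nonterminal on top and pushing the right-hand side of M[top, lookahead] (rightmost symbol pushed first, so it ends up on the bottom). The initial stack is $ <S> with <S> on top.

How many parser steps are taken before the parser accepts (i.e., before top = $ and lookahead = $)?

7

     Stack        Input        Action
  1  $ <S>        w q q u q $  expand <S> ::= <A> u q
  2  $ q u <A>    w q q u q $  expand <A> ::= w q q
  3  $ q u q q w  w q q u q $  match w
  4  $ q u q q    q q u q $    match q
  5  $ q u q      q u q $      match q
  6  $ q u        u q $        match u
  7  $ q          q $          match q
Accept reached after 7 steps.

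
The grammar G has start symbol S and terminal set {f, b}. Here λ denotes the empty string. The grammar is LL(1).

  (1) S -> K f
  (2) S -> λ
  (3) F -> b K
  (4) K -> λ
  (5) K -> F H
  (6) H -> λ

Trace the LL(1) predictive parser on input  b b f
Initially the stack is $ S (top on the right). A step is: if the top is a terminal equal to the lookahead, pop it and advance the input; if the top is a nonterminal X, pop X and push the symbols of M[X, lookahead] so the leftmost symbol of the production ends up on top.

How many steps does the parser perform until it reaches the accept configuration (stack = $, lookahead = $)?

      Stack        Input    Action
   1  $ S          b b f $  expand S -> K f
   2  $ f K        b b f $  expand K -> F H
   3  $ f H F      b b f $  expand F -> b K
   4  $ f H K b    b b f $  match b
   5  $ f H K      b f $    expand K -> F H
   6  $ f H H F    b f $    expand F -> b K
   7  $ f H H K b  b f $    match b
   8  $ f H H K    f $      expand K -> λ
   9  $ f H H      f $      expand H -> λ
  10  $ f H        f $      expand H -> λ
  11  $ f          f $      match f
Accept reached after 11 steps.

11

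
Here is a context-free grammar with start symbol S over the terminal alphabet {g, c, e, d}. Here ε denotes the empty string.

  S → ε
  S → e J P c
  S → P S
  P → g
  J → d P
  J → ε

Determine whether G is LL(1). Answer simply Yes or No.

Yes

FIRST(S) = {ε, e, g}
FIRST(P) = {g}
FIRST(J) = {ε, d}
FOLLOW(S) = {$}
FOLLOW(P) = {$, c, e, g}
FOLLOW(J) = {g}
Each cell of M receives at most one production.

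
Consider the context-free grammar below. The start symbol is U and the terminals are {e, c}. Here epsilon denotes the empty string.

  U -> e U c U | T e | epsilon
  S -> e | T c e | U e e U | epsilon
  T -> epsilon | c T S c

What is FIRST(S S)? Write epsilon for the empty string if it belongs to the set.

{epsilon, c, e}

FIRST(T) = {epsilon, c}
FIRST(U) = {epsilon, c, e}  (via T e)
FIRST(S) = {epsilon, c, e}  (via T c e, U e e U)
FIRST(S S): take FIRST of each symbol in turn, carrying on past any symbol whose FIRST contains epsilon; result {epsilon, c, e}.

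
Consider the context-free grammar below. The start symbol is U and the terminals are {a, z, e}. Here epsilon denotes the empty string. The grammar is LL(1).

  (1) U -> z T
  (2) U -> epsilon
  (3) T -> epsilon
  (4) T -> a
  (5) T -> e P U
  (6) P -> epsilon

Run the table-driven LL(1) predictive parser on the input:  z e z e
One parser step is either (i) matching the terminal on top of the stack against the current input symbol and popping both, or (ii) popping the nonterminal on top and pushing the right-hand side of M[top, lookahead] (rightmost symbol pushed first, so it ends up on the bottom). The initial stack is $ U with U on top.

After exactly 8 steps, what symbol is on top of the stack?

     Stack    Input      Action
  1  $ U      z e z e $  expand U -> z T
  2  $ T z    z e z e $  match z
  3  $ T      e z e $    expand T -> e P U
  4  $ U P e  e z e $    match e
  5  $ U P    z e $      expand P -> epsilon
  6  $ U      z e $      expand U -> z T
  7  $ T z    z e $      match z
  8  $ T      e $        expand T -> e P U
Stack after step 8: $ U P e (top = e).

e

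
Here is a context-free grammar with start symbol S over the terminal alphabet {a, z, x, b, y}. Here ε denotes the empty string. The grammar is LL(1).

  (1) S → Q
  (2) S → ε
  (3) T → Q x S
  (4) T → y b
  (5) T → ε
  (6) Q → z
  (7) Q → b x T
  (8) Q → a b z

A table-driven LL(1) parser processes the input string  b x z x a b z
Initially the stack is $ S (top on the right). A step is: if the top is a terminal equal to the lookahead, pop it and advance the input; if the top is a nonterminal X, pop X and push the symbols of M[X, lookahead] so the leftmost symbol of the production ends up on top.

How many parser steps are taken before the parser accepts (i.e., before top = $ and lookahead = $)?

13

      Stack    Input            Action
   1  $ S      b x z x a b z $  expand S → Q
   2  $ Q      b x z x a b z $  expand Q → b x T
   3  $ T x b  b x z x a b z $  match b
   4  $ T x    x z x a b z $    match x
   5  $ T      z x a b z $      expand T → Q x S
   6  $ S x Q  z x a b z $      expand Q → z
   7  $ S x z  z x a b z $      match z
   8  $ S x    x a b z $        match x
   9  $ S      a b z $          expand S → Q
  10  $ Q      a b z $          expand Q → a b z
  11  $ z b a  a b z $          match a
  12  $ z b    b z $            match b
  13  $ z      z $              match z
Accept reached after 13 steps.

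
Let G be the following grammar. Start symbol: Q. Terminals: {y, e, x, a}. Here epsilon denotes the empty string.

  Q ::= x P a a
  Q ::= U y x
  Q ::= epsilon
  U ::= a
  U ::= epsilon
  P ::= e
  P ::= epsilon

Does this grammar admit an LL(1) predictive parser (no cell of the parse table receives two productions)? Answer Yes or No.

Yes

FIRST(Q) = {epsilon, a, x, y}
FIRST(U) = {epsilon, a}
FIRST(P) = {epsilon, e}
FOLLOW(Q) = {$}
FOLLOW(U) = {y}
FOLLOW(P) = {a}
Each cell of M receives at most one production.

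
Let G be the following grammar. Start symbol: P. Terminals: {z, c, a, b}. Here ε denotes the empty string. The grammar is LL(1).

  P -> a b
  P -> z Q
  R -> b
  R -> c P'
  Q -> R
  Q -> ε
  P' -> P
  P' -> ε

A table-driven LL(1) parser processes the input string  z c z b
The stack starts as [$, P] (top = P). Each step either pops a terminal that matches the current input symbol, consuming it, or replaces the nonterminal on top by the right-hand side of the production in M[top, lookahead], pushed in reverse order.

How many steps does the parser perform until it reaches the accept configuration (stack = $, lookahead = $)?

11

      Stack   Input      Action
   1  $ P     z c z b $  expand P -> z Q
   2  $ Q z   z c z b $  match z
   3  $ Q     c z b $    expand Q -> R
   4  $ R     c z b $    expand R -> c P'
   5  $ P' c  c z b $    match c
   6  $ P'    z b $      expand P' -> P
   7  $ P     z b $      expand P -> z Q
   8  $ Q z   z b $      match z
   9  $ Q     b $        expand Q -> R
  10  $ R     b $        expand R -> b
  11  $ b     b $        match b
Accept reached after 11 steps.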